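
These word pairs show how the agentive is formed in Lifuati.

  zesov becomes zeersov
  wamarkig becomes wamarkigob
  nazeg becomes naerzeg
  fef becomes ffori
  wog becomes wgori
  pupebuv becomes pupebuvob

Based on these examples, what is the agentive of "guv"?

gvori

"guv" has 1 vowel. The stems with 1 vowel (wog → wgori, fef → ffori) delete the last vowel and add -ori.
So guv → gvori.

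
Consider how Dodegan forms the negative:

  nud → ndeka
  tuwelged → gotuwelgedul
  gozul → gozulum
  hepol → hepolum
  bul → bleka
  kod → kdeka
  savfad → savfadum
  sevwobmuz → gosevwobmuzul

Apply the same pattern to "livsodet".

golivsodetul

bul and hepol both end in -l yet inflect differently (bleka, hepolum), so the final letter is not what conditions the rule; the number of vowels is.
"livsodet" has 3 vowels. The stems with 3 vowels (tuwelged → gotuwelgedul, sevwobmuz → gosevwobmuzul) add go- … -ul around the stem.
The other patterns: stems with 1 vowel delete the last vowel and add -eka; stems with 2 vowels add -um.
So livsodet → golivsodetul.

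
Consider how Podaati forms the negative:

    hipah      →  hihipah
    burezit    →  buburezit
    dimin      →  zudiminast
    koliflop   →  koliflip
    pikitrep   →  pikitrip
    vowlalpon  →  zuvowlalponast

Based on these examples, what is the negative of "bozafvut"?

koliflop and vowlalpon both have last vowel 'o' yet inflect differently (koliflip, zuvowlalponast), so the last vowel is not what conditions the rule; the final letter is.
"bozafvut" ends in -t. The one such stem in the data (burezit → buburezit) repeats the first consonant+vowel as a prefix (as does hipah), so the same rule applies.
So bozafvut → bobozafvut.

bobozafvut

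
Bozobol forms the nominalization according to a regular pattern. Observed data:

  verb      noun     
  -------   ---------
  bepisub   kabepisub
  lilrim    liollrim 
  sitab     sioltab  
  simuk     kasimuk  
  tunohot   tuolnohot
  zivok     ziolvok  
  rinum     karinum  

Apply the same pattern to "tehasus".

katehasus

"tehasus" has last vowel 'u'. The stems whose last vowel is 'u' (simuk → kasimuk, rinum → karinum, bepisub → kabepisub) add the prefix ka-.
The other pattern: stems whose last vowel is 'a', 'i' or 'o' insert -ol- after the first vowel.
So tehasus → katehasus.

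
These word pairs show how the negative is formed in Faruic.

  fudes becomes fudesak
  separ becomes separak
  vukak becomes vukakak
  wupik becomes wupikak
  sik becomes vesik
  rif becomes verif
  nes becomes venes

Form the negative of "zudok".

zudokak

"zudok" has 2 vowels. The stems with 2 vowels (fudes → fudesak, separ → separak, vukak → vukakak) add -ak.
So zudok → zudokak.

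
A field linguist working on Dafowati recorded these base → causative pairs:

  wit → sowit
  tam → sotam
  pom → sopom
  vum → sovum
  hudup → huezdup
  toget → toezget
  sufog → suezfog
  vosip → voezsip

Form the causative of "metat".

meeztat

wit and toget both end in -t yet inflect differently (sowit, toezget), so the final letter is not what conditions the rule; the number of vowels is.
"metat" has 2 vowels. The stems with 2 vowels (hudup → huezdup, toget → toezget, sufog → suezfog) insert -ez- after the first vowel.
The other pattern: stems with 1 vowel add the prefix so-.
So metat → meeztat.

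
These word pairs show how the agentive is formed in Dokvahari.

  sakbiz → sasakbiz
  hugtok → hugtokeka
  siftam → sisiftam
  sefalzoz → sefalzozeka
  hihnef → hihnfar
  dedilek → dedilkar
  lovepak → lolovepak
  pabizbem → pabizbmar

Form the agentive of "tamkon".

tamkoneka

hugtok and dedilek both end in -k yet inflect differently (hugtokeka, dedilkar), so the final letter is not what conditions the rule; the last vowel is.
"tamkon" has last vowel 'o'. The stems whose last vowel is 'o' (hugtok → hugtokeka, sefalzoz → sefalzozeka) add -eka.
So tamkon → tamkoneka.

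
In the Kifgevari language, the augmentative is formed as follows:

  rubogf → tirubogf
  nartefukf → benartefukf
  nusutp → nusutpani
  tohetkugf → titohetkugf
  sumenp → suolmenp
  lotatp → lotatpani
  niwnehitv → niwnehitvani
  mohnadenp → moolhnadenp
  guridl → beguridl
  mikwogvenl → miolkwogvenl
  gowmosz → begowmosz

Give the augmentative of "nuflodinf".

"nuflodinf" has second-to-last letter 'n'. The stems whose second-to-last letter is 'n' (sumenp → suolmenp, mohnadenp → moolhnadenp, mikwogvenl → miolkwogvenl) insert -ol- after the first vowel.
So nuflodinf → nuolflodinf.

nuolflodinf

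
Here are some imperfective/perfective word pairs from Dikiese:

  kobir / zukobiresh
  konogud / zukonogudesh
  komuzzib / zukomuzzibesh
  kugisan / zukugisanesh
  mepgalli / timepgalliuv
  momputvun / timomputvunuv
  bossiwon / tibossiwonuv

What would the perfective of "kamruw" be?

kugisan and bossiwon both end in -n yet inflect differently (zukugisanesh, tibossiwonuv), so the final letter is not what conditions the rule; the first letter is.
"kamruw" begins with k-. The stems beginning with k- (konogud → zukonogudesh, kobir → zukobiresh, kugisan → zukugisanesh) add zu- … -esh around the stem.
The other pattern: stems beginning with b- or m- add ti- … -uv around the stem.
So kamruw → zukamruwesh.

zukamruwesh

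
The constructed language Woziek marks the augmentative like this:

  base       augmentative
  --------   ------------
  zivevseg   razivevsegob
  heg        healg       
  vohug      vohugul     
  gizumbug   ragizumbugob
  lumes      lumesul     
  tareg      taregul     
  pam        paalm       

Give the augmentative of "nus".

nuals

heg and vohug both end in -g yet inflect differently (healg, vohugul), so the final letter is not what conditions the rule; the number of vowels is.
"nus" has 1 vowel. The stems with 1 vowel (heg → healg, pam → paalm) insert -al- after the first vowel.
The other patterns: stems with 2 vowels add -ul; stems with 3 vowels add ra- … -ob around the stem.
So nus → nuals.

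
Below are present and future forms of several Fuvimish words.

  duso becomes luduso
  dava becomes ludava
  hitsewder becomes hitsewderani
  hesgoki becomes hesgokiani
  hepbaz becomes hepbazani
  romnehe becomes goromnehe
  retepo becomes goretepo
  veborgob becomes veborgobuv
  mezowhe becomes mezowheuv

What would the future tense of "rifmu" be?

duso and retepo both end in -o yet inflect differently (luduso, goretepo), so the final letter is not what conditions the rule; the first letter is.
"rifmu" begins with r-. The stems beginning with r- (romnehe → goromnehe, retepo → goretepo) add the prefix go-.
The other patterns: stems beginning with d- add the prefix lu-; stems beginning with h- add -ani; stems beginning with m- or v- add -uv.
So rifmu → gorifmu.

gorifmu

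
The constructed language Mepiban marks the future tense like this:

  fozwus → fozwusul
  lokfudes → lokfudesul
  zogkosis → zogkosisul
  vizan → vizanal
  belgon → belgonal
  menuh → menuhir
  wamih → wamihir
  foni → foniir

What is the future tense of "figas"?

fozwus and menuh both have last vowel 'u' yet inflect differently (fozwusul, menuhir), so the last vowel is not what conditions the rule; the final letter is.
"figas" ends in -s. The stems ending in -s (fozwus → fozwusul, lokfudes → lokfudesul, zogkosis → zogkosisul) add -ul.
So figas → figasul.

figasul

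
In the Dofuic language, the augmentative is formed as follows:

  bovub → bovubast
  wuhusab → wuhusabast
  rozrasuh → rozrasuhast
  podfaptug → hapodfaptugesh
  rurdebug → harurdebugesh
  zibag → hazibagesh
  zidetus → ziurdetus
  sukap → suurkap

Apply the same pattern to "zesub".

bovub and podfaptug both have last vowel 'u' yet inflect differently (bovubast, hapodfaptugesh), so the last vowel is not what conditions the rule; the final letter is.
"zesub" ends in -b. The stems ending in -b (bovub → bovubast, wuhusab → wuhusabast) add -ast.
So zesub → zesubast.

zesubast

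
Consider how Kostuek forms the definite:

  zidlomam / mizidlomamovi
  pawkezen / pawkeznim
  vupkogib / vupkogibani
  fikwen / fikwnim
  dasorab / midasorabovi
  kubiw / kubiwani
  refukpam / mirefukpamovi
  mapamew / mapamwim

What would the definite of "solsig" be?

solsigani

"solsig" has last vowel 'i'. The stems whose last vowel is 'i' (kubiw → kubiwani, vupkogib → vupkogibani) add -ani.
The other patterns: stems whose last vowel is 'e' delete the last vowel and add -im; stems whose last vowel is 'a' add mi- … -ovi around the stem.
So solsig → solsigani.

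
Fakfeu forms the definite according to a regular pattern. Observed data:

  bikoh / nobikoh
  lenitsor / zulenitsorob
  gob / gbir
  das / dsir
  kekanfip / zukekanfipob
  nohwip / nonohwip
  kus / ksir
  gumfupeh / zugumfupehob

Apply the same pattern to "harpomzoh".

nohwip and kekanfip both end in -p yet inflect differently (nonohwip, zukekanfipob), so the final letter is not what conditions the rule; the number of vowels is.
"harpomzoh" has 3 vowels. The stems with 3 vowels (kekanfip → zukekanfipob, lenitsor → zulenitsorob, gumfupeh → zugumfupehob) add zu- … -ob around the stem.
The other patterns: stems with 1 vowel delete the last vowel and add -ir; stems with 2 vowels add the prefix no-.
So harpomzoh → zuharpomzohob.

zuharpomzohob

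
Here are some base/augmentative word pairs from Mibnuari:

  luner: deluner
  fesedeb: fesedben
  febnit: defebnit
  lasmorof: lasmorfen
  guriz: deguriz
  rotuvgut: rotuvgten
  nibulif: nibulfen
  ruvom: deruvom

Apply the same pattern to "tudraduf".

tudradfen

rotuvgut and febnit both end in -t yet inflect differently (rotuvgten, defebnit), so the final letter is not what conditions the rule; the number of vowels is.
"tudraduf" has 3 vowels. The stems with 3 vowels (lasmorof → lasmorfen, nibulif → nibulfen, rotuvgut → rotuvgten) delete the last vowel and add -en.
So tudraduf → tudradfen.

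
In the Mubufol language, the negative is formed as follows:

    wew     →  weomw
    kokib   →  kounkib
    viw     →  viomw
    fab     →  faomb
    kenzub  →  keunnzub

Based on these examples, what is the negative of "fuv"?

fab and kokib both end in -b yet inflect differently (faomb, kounkib), so the final letter is not what conditions the rule; the number of vowels is.
"fuv" has 1 vowel. The stems with 1 vowel (viw → viomw, fab → faomb, wew → weomw) insert -om- after the first vowel.
So fuv → fuomv.

fuomv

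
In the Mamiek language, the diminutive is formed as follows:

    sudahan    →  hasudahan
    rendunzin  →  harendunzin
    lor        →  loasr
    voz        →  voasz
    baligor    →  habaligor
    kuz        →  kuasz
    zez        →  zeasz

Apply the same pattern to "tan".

baligor and lor both end in -r yet inflect differently (habaligor, loasr), so the final letter is not what conditions the rule; the number of vowels is.
"tan" has 1 vowel. The stems with 1 vowel (voz → voasz, kuz → kuasz, zez → zeasz) insert -as- after the first vowel.
The other pattern: stems with 3 vowels add the prefix ha-.
So tan → taasn.

taasn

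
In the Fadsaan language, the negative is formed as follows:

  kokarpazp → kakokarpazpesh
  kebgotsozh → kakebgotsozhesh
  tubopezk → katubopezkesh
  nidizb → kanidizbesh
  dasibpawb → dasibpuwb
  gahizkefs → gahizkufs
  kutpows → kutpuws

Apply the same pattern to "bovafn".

"bovafn" has second-to-last letter 'f'. The one such stem in the data (gahizkefs → gahizkufs) changes the last vowel to 'u' (as do dasibpawb, kutpows), so the same rule applies.
The other pattern: stems whose second-to-last letter is 'z' add ka- … -esh around the stem.
So bovafn → bovufn.

bovufn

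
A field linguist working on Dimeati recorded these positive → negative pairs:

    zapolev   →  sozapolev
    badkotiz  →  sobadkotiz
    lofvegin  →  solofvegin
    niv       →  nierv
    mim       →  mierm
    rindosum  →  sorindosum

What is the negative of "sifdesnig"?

sosifdesnig

"sifdesnig" has 3 vowels. The stems with 3 vowels (rindosum → sorindosum, zapolev → sozapolev, badkotiz → sobadkotiz) add the prefix so-.
The other pattern: stems with 1 vowel insert -er- after the first vowel.
So sifdesnig → sosifdesnig.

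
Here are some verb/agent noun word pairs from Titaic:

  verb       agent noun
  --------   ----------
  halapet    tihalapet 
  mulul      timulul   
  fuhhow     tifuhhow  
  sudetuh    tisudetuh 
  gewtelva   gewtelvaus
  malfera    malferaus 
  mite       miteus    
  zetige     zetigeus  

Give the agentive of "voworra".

voworraus

halapet and mite both have last vowel 'e' yet inflect differently (tihalapet, miteus), so the last vowel is not what conditions the rule; whether the stem ends in a vowel or a consonant is.
"voworra" ends in a vowel. The stems ending in a vowel (gewtelva → gewtelvaus, malfera → malferaus, mite → miteus) add -us.
So voworra → voworraus.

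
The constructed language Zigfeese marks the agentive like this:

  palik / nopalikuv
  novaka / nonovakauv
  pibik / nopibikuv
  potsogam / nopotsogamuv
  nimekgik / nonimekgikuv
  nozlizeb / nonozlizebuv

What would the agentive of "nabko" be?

nonabkouv

Every pair shown (palik → nopalikuv, novaka → nonovakauv, pibik → nopibikuv, …) follows the same rule: add no- … -uv around the stem.
So nabko → nonabkouv.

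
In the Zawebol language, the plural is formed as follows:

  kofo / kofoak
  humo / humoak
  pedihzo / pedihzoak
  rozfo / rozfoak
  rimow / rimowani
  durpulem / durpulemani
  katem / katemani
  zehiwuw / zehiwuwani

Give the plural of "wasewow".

kofo and rimow both have last vowel 'o' yet inflect differently (kofoak, rimowani), so the last vowel is not what conditions the rule; the final letter is.
"wasewow" ends in -w. The stems ending in -w (rimow → rimowani, zehiwuw → zehiwuwani) add -ani.
The other pattern: stems ending in -o add -ak.
So wasewow → wasewowani.

wasewowani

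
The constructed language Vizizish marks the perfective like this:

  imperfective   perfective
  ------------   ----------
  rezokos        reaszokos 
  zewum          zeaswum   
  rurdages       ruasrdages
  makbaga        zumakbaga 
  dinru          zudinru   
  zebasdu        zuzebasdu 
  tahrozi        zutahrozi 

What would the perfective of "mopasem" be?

"mopasem" ends in a consonant. The stems ending in a consonant (rezokos → reaszokos, zewum → zeaswum, rurdages → ruasrdages) insert -as- after the first vowel.
The other pattern: stems ending in a vowel add the prefix zu-.
So mopasem → moaspasem.

moaspasem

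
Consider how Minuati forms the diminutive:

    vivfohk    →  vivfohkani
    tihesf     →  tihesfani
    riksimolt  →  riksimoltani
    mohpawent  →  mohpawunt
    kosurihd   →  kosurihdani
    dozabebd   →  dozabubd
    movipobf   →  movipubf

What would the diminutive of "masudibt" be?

"masudibt" has second-to-last letter 'b'. The stems whose second-to-last letter is 'b' (dozabebd → dozabubd, movipobf → movipubf) change the last vowel to 'u'.
So masudibt → masudubt.

masudubt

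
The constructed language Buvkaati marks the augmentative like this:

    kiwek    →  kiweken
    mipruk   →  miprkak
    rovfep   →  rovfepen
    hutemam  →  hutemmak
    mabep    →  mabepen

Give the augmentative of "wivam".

kiwek and mipruk both end in -k yet inflect differently (kiweken, miprkak), so the final letter is not what conditions the rule; the last vowel is.
"wivam" has last vowel 'a'. The one such stem in the data (hutemam → hutemmak) deletes the last vowel and adds -ak (as does mipruk), so the same rule applies.
So wivam → wivmak.

wivmak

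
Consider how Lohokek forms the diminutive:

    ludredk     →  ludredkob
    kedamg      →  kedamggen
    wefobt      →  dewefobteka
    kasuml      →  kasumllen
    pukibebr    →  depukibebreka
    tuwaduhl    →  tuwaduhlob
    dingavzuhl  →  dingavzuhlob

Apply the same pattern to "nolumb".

kasuml and dingavzuhl both end in -l yet inflect differently (kasumllen, dingavzuhlob), so the final letter is not what conditions the rule; the second-to-last letter is.
"nolumb" has second-to-last letter 'm'. The stems whose second-to-last letter is 'm' (kasuml → kasumllen, kedamg → kedamggen) double the final consonant and add -en.
So nolumb → nolumbben.

nolumbben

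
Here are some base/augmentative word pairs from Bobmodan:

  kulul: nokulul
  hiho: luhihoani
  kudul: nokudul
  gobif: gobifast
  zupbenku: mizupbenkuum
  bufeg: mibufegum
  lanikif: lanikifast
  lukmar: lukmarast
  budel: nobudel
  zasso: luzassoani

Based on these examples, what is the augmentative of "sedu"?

"sedu" ends in -u. The one such stem in the data (zupbenku → mizupbenkuum) adds mi- … -um around the stem, so the same rule applies.
The other patterns: stems ending in -f or -r add -ast; stems ending in -l add the prefix no-; stems ending in -o add lu- … -ani around the stem.
So sedu → miseduum.

miseduum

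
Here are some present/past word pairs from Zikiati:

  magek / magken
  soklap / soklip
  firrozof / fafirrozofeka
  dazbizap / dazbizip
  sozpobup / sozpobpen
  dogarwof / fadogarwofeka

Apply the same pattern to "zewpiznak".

dazbizap and sozpobup both end in -p yet inflect differently (dazbizip, sozpobpen), so the final letter is not what conditions the rule; the last vowel is.
"zewpiznak" has last vowel 'a'. The stems whose last vowel is 'a' (dazbizap → dazbizip, soklap → soklip) change the last vowel to 'i'.
The other patterns: stems whose last vowel is 'o' add fa- … -eka around the stem; stems whose last vowel is 'e' or 'u' delete the last vowel and add -en.
So zewpiznak → zewpiznik.

zewpiznik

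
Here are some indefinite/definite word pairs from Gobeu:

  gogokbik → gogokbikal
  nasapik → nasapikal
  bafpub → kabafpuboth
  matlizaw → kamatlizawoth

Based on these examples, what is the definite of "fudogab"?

kafudogaboth

gogokbik and matlizaw both have 3 vowels yet inflect differently (gogokbikal, kamatlizawoth), so the number of vowels is not what conditions the rule; the final letter is.
"fudogab" ends in -b. The one such stem in the data (bafpub → kabafpuboth) adds ka- … -oth around the stem, so the same rule applies.
The other pattern: stems ending in -k add -al.
So fudogab → kafudogaboth.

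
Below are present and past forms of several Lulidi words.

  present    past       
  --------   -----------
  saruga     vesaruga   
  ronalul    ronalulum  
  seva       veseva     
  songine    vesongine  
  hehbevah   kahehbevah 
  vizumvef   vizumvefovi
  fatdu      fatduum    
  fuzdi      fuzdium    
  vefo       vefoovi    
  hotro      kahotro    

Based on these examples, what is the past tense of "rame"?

"rame" begins with r-. The one such stem in the data (ronalul → ronalulum) adds -um, so the same rule applies.
The other patterns: stems beginning with v- add -ovi; stems beginning with h- add the prefix ka-; stems beginning with s- add the prefix ve-.
So rame → rameum.

rameum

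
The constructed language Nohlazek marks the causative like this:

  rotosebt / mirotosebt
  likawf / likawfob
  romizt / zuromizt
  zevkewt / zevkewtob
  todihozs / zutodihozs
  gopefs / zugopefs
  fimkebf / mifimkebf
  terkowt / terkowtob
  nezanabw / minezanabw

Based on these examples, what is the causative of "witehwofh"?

zevkewt and rotosebt both end in -t yet inflect differently (zevkewtob, mirotosebt), so the final letter is not what conditions the rule; the second-to-last letter is.
"witehwofh" has second-to-last letter 'f'. The one such stem in the data (gopefs → zugopefs) adds the prefix zu-, so the same rule applies.
So witehwofh → zuwitehwofh.

zuwitehwofh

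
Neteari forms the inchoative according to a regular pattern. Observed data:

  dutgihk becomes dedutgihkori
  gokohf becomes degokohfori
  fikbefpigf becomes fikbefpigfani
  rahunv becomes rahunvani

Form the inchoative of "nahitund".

"nahitund" has second-to-last letter 'n'. The one such stem in the data (rahunv → rahunvani) adds -ani, so the same rule applies.
So nahitund → nahitundani.

nahitundani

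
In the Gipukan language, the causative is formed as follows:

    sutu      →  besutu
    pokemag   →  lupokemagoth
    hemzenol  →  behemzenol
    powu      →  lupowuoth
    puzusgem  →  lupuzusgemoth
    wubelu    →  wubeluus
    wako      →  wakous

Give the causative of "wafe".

wafeus

powu and wubelu both end in -u yet inflect differently (lupowuoth, wubeluus), so the final letter is not what conditions the rule; the first letter is.
"wafe" begins with w-. The stems beginning with w- (wubelu → wubeluus, wako → wakous) add -us.
So wafe → wafeus.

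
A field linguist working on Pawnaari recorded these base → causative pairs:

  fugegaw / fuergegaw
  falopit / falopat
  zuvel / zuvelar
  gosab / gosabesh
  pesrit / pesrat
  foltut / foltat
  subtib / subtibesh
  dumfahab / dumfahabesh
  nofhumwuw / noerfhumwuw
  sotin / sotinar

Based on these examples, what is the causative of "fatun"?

subtib and pesrit both have last vowel 'i' yet inflect differently (subtibesh, pesrat), so the last vowel is not what conditions the rule; the final letter is.
"fatun" ends in -n. The one such stem in the data (sotin → sotinar) adds -ar, so the same rule applies.
So fatun → fatunar.

fatunar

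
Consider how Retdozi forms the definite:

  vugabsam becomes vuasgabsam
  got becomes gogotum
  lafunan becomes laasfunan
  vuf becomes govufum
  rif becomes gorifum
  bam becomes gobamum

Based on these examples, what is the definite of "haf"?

gohafum

"haf" has 1 vowel. The stems with 1 vowel (got → gogotum, bam → gobamum, rif → gorifum) add go- … -um around the stem.
The other pattern: stems with 3 vowels insert -as- after the first vowel.
So haf → gohafum.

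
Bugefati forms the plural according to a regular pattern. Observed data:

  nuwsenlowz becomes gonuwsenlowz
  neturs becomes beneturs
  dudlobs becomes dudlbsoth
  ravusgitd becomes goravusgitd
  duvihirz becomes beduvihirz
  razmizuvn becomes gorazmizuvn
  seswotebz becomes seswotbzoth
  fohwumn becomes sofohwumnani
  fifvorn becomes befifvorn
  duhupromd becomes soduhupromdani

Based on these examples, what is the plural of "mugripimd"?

"mugripimd" has second-to-last letter 'm'. The stems whose second-to-last letter is 'm' (duhupromd → soduhupromdani, fohwumn → sofohwumnani) add so- … -ani around the stem.
The other patterns: stems whose second-to-last letter is 'r' add the prefix be-; stems whose second-to-last letter is 'b' delete the last vowel and add -oth; stems whose second-to-last letter is 't', 'v' or 'w' add the prefix go-.
So mugripimd → somugripimdani.

somugripimdani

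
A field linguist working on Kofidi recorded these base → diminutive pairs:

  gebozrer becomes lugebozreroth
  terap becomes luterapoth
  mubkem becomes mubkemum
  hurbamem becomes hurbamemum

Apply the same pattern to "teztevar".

mubkem and gebozrer both have last vowel 'e' yet inflect differently (mubkemum, lugebozreroth), so the last vowel is not what conditions the rule; the final letter is.
"teztevar" ends in -r. The one such stem in the data (gebozrer → lugebozreroth) adds lu- … -oth around the stem, so the same rule applies.
The other pattern: stems ending in -m add -um.
So teztevar → luteztevaroth.

luteztevaroth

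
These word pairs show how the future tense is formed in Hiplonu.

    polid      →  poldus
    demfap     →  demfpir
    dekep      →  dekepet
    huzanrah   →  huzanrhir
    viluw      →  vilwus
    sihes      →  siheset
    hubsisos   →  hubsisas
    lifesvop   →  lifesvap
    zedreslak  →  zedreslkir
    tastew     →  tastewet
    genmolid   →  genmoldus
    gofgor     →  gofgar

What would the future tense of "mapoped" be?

demfap and dekep both end in -p yet inflect differently (demfpir, dekepet), so the final letter is not what conditions the rule; the last vowel is.
"mapoped" has last vowel 'e'. The stems whose last vowel is 'e' (tastew → tastewet, dekep → dekepet, sihes → siheset) add -et.
The other patterns: stems whose last vowel is 'a' delete the last vowel and add -ir; stems whose last vowel is 'o' change the last vowel to 'a'; stems whose last vowel is 'i' or 'u' delete the last vowel and add -us.
So mapoped → mapopedet.

mapopedet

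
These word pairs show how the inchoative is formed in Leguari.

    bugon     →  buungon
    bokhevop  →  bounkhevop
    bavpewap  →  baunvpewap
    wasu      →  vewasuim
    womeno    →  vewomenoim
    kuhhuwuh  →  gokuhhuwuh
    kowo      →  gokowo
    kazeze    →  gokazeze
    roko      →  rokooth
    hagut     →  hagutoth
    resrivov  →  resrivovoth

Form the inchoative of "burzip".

womeno and kowo both end in -o yet inflect differently (vewomenoim, gokowo), so the final letter is not what conditions the rule; the first letter is.
"burzip" begins with b-. The stems beginning with b- (bugon → buungon, bokhevop → bounkhevop, bavpewap → baunvpewap) insert -un- after the first vowel.
So burzip → buunrzip.

buunrzip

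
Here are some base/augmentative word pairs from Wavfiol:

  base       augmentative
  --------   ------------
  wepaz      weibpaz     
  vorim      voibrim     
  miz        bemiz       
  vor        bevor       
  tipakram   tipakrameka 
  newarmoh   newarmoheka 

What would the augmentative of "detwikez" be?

detwikezeka

miz and wepaz both end in -z yet inflect differently (bemiz, weibpaz), so the final letter is not what conditions the rule; the number of vowels is.
"detwikez" has 3 vowels. The stems with 3 vowels (tipakram → tipakrameka, newarmoh → newarmoheka) add -eka.
So detwikez → detwikezeka.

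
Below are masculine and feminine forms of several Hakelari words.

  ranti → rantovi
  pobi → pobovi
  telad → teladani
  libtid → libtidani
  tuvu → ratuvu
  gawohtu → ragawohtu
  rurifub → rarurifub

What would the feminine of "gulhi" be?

ranti and libtid both have last vowel 'i' yet inflect differently (rantovi, libtidani), so the last vowel is not what conditions the rule; the final letter is.
"gulhi" ends in -i. The stems ending in -i (ranti → rantovi, pobi → pobovi) drop the final letter and add -ovi.
The other patterns: stems ending in -d add -ani; stems ending in -b or -u add the prefix ra-.
So gulhi → gulhovi.

gulhovi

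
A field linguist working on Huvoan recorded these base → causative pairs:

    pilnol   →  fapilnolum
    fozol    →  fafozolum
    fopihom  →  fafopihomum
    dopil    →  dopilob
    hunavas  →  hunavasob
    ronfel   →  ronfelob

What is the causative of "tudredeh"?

pilnol and dopil both end in -l yet inflect differently (fapilnolum, dopilob), so the final letter is not what conditions the rule; the last vowel is.
"tudredeh" has last vowel 'e'. The one such stem in the data (ronfel → ronfelob) adds -ob, so the same rule applies.
The other pattern: stems whose last vowel is 'o' add fa- … -um around the stem.
So tudredeh → tudredehob.

tudredehob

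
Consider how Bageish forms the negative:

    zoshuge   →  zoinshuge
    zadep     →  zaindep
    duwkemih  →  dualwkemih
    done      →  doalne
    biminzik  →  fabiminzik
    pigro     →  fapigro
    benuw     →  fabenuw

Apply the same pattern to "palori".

fapalori

zoshuge and done both end in -e yet inflect differently (zoinshuge, doalne), so the final letter is not what conditions the rule; the first letter is.
"palori" begins with p-. The one such stem in the data (pigro → fapigro) adds the prefix fa-, so the same rule applies.
So palori → fapalori.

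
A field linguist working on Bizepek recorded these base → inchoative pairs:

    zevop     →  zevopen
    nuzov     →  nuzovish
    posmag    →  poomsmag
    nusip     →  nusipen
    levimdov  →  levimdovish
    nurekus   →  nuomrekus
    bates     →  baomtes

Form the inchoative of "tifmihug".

tiomfmihug

"tifmihug" ends in -g. The one such stem in the data (posmag → poomsmag) inserts -om- after the first vowel (as do nurekus, bates), so the same rule applies.
So tifmihug → tiomfmihug.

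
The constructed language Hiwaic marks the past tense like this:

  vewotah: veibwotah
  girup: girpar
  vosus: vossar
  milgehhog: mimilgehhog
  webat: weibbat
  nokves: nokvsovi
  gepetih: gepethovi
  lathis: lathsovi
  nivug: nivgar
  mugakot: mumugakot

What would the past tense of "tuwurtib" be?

"tuwurtib" has last vowel 'i'. The stems whose last vowel is 'i' (lathis → lathsovi, gepetih → gepethovi) delete the last vowel and add -ovi.
The other patterns: stems whose last vowel is 'a' insert -ib- after the first vowel; stems whose last vowel is 'o' repeat the first consonant+vowel as a prefix; stems whose last vowel is 'u' delete the last vowel and add -ar.
So tuwurtib → tuwurtbovi.

tuwurtbovi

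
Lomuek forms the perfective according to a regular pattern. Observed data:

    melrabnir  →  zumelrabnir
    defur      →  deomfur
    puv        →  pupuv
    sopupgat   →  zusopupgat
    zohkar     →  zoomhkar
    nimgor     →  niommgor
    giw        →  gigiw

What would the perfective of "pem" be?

pepem

"pem" has 1 vowel. The stems with 1 vowel (giw → gigiw, puv → pupuv) repeat the first consonant+vowel as a prefix.
The other patterns: stems with 2 vowels insert -om- after the first vowel; stems with 3 vowels add the prefix zu-.
So pem → pepem.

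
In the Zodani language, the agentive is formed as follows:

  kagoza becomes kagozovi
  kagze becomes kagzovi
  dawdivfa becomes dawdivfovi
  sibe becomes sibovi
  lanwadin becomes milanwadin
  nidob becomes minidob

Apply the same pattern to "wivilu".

kagoza and lanwadin both have 3 vowels yet inflect differently (kagozovi, milanwadin), so the number of vowels is not what conditions the rule; whether the stem ends in a vowel or a consonant is.
"wivilu" ends in a vowel. The stems ending in a vowel (kagoza → kagozovi, kagze → kagzovi, dawdivfa → dawdivfovi) drop the final letter and add -ovi.
The other pattern: stems ending in a consonant add the prefix mi-.
So wivilu → wivilovi.

wivilovi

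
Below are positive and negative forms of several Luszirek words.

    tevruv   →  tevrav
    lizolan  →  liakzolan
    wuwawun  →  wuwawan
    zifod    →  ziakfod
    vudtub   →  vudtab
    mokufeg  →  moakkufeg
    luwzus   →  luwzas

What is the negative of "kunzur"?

kunzar

"kunzur" has last vowel 'u'. The stems whose last vowel is 'u' (vudtub → vudtab, wuwawun → wuwawan, tevruv → tevrav) change the last vowel to 'a'.
The other pattern: stems whose last vowel is 'a', 'e' or 'o' insert -ak- after the first vowel.
So kunzur → kunzar.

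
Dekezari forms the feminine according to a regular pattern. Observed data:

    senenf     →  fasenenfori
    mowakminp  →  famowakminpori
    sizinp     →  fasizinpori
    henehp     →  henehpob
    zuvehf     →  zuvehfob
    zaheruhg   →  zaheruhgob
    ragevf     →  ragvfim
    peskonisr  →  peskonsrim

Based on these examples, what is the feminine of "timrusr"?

mowakminp and henehp both end in -p yet inflect differently (famowakminpori, henehpob), so the final letter is not what conditions the rule; the second-to-last letter is.
"timrusr" has second-to-last letter 's'. The one such stem in the data (peskonisr → peskonsrim) deletes the last vowel and adds -im (as does ragevf), so the same rule applies.
So timrusr → timrsrim.

timrsrim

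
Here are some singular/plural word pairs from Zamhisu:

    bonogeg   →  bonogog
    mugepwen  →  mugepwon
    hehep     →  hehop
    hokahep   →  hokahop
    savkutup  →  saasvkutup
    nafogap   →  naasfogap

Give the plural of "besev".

besov

hehep and savkutup both end in -p yet inflect differently (hehop, saasvkutup), so the final letter is not what conditions the rule; the last vowel is.
"besev" has last vowel 'e'. The stems whose last vowel is 'e' (bonogeg → bonogog, mugepwen → mugepwon, hehep → hehop) change the last vowel to 'o'.
The other pattern: stems whose last vowel is 'a' or 'u' insert -as- after the first vowel.
So besev → besov.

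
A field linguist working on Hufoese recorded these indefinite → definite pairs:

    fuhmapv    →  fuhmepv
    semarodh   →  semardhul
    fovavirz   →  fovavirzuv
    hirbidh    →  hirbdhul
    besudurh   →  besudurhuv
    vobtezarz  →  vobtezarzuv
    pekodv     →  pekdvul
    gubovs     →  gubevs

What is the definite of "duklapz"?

duklepz

besudurh and hirbidh both end in -h yet inflect differently (besudurhuv, hirbdhul), so the final letter is not what conditions the rule; the second-to-last letter is.
"duklapz" has second-to-last letter 'p'. The one such stem in the data (fuhmapv → fuhmepv) changes the last vowel to 'e' (as does gubovs), so the same rule applies.
So duklapz → duklepz.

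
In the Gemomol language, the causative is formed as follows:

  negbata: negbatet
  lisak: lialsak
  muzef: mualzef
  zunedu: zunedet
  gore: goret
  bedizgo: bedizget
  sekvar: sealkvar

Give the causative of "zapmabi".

"zapmabi" ends in a vowel. The stems ending in a vowel (zunedu → zunedet, negbata → negbatet, gore → goret) drop the final letter and add -et.
So zapmabi → zapmabet.

zapmabet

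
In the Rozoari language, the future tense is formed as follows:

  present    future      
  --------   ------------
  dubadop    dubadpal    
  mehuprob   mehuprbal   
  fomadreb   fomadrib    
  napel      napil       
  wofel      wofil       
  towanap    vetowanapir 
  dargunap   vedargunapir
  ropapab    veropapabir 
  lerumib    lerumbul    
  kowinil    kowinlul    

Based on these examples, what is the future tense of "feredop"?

"feredop" has last vowel 'o'. The stems whose last vowel is 'o' (dubadop → dubadpal, mehuprob → mehuprbal) delete the last vowel and add -al.
So feredop → feredpal.

feredpal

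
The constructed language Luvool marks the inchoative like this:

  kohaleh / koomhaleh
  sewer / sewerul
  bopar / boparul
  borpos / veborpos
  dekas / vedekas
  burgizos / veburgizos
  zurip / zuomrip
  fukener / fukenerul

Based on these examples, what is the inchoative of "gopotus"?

vegopotus

"gopotus" ends in -s. The stems ending in -s (borpos → veborpos, burgizos → veburgizos, dekas → vedekas) add the prefix ve-.
So gopotus → vegopotus.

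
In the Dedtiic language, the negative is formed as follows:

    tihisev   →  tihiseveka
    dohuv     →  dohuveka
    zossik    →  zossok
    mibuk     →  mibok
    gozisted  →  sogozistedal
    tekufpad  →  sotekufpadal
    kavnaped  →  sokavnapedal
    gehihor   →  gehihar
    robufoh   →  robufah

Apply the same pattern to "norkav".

norkaveka

dohuv and mibuk both have last vowel 'u' yet inflect differently (dohuveka, mibok), so the last vowel is not what conditions the rule; the final letter is.
"norkav" ends in -v. The stems ending in -v (tihisev → tihiseveka, dohuv → dohuveka) add -eka.
So norkav → norkaveka.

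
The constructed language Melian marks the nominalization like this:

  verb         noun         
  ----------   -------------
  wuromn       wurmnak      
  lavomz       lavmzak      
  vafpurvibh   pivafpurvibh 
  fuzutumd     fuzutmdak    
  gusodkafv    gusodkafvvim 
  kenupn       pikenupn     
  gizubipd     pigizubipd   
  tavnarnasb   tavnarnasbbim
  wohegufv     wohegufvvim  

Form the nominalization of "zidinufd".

wuromn and kenupn both end in -n yet inflect differently (wurmnak, pikenupn), so the final letter is not what conditions the rule; the second-to-last letter is.
"zidinufd" has second-to-last letter 'f'. The stems whose second-to-last letter is 'f' (wohegufv → wohegufvvim, gusodkafv → gusodkafvvim) double the final consonant and add -im.
So zidinufd → zidinufddim.

zidinufddim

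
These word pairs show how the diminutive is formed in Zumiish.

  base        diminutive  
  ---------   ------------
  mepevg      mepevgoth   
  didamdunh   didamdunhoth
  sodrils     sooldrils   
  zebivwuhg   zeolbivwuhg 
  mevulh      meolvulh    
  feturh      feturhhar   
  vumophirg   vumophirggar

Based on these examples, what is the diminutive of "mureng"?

mepevg and zebivwuhg both end in -g yet inflect differently (mepevgoth, zeolbivwuhg), so the final letter is not what conditions the rule; the second-to-last letter is.
"mureng" has second-to-last letter 'n'. The one such stem in the data (didamdunh → didamdunhoth) adds -oth, so the same rule applies.
So mureng → murengoth.

murengoth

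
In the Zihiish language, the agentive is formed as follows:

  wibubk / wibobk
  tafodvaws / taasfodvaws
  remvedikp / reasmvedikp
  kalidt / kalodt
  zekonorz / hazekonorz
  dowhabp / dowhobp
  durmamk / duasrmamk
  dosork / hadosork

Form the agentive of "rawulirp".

harawulirp

"rawulirp" has second-to-last letter 'r'. The stems whose second-to-last letter is 'r' (zekonorz → hazekonorz, dosork → hadosork) add the prefix ha-.
So rawulirp → harawulirp.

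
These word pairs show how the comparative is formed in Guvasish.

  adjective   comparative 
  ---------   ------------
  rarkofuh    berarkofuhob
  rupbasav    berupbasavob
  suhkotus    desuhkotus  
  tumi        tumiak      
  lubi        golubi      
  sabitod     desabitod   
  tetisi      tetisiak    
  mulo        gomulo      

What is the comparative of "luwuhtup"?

tetisi and lubi both end in -i yet inflect differently (tetisiak, golubi), so the final letter is not what conditions the rule; the first letter is.
"luwuhtup" begins with l-. The one such stem in the data (lubi → golubi) adds the prefix go-, so the same rule applies.
So luwuhtup → goluwuhtup.

goluwuhtup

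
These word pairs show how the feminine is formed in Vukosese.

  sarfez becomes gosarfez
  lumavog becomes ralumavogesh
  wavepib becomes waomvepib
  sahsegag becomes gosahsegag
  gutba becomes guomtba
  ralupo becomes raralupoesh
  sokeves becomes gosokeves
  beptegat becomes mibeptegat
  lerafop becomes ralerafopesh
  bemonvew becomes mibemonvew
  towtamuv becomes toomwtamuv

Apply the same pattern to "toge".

toomge

"toge" begins with t-. The one such stem in the data (towtamuv → toomwtamuv) inserts -om- after the first vowel (as do wavepib, gutba), so the same rule applies.
So toge → toomge.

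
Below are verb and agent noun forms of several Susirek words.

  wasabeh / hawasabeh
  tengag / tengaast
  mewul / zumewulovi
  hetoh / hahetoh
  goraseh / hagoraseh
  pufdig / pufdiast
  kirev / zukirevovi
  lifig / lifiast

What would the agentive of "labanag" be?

labanaast

"labanag" ends in -g. The stems ending in -g (pufdig → pufdiast, lifig → lifiast, tengag → tengaast) drop the final letter and add -ast.
The other patterns: stems ending in -h add the prefix ha-; stems ending in -l or -v add zu- … -ovi around the stem.
So labanag → labanaast.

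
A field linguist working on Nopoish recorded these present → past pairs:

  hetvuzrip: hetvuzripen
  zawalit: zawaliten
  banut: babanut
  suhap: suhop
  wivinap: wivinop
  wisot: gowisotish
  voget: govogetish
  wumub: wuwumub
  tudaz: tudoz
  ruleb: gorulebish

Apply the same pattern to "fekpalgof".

gofekpalgofish

"fekpalgof" has last vowel 'o'. The one such stem in the data (wisot → gowisotish) adds go- … -ish around the stem, so the same rule applies.
So fekpalgof → gofekpalgofish.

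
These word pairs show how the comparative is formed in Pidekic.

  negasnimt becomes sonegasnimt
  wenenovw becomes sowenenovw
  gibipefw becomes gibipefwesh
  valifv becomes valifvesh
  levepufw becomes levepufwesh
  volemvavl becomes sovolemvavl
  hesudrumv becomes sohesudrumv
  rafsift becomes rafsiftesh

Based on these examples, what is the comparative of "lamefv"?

rafsift and negasnimt both end in -t yet inflect differently (rafsiftesh, sonegasnimt), so the final letter is not what conditions the rule; the second-to-last letter is.
"lamefv" has second-to-last letter 'f'. The stems whose second-to-last letter is 'f' (rafsift → rafsiftesh, gibipefw → gibipefwesh, valifv → valifvesh) add -esh.
So lamefv → lamefvesh.

lamefvesh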